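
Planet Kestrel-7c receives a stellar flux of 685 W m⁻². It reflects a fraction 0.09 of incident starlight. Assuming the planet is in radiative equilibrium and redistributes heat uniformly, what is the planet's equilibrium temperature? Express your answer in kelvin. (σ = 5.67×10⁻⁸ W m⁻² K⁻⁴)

T_eq ≈ 229 K

Energy balance: absorbed = emitted ⇒ πR²·S(1−A) = 4πR²·σT_eq⁴, so T_eq⁴ = S(1−A)/(4σ).
T_eq = [685 × 0.91 / (4 × 5.67×10⁻⁸)]^(1/4) = (2.75×10⁹)^(1/4) = 229 K.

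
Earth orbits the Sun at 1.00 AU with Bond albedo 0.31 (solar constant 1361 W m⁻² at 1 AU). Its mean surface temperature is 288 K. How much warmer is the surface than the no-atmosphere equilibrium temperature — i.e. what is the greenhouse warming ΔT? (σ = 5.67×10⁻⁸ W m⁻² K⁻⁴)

S = 1361/1.00² = 1361 W m⁻².
T_eq = [S(1−A)/(4σ)]^(1/4) = [1361×0.69/(4×5.67×10⁻⁸)]^(1/4) = 253.7 K.
ΔT = T_surf − T_eq = 288 − 253.7.

ΔT ≈ 34.3 K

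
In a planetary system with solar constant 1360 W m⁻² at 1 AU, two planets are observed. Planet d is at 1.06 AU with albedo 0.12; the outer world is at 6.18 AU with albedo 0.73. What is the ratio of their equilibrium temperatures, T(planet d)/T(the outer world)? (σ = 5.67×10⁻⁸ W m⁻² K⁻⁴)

T₁/T₂ ≈ 3.244

T_eq = [S₀(1−A)/(4σd²)]^(1/4), so T ∝ (1−A)^(1/4) / √d.
T₁ = [1360×0.88/(4×5.67×10⁻⁸×1.06²)]^(1/4) = 261.78 K.
T₂ = [1360×0.27/(4×5.67×10⁻⁸×6.18²)]^(1/4) = 80.69 K.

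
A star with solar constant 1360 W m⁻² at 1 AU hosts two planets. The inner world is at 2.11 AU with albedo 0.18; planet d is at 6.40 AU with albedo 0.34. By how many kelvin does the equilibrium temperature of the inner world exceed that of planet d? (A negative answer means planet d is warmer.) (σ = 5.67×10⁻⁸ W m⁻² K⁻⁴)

ΔT ≈ 83.2 K

T_eq = [S₀(1−A)/(4σd²)]^(1/4), so T ∝ (1−A)^(1/4) / √d.
T₁ = [1360×0.82/(4×5.67×10⁻⁸×2.11²)]^(1/4) = 182.30 K.
T₂ = [1360×0.66/(4×5.67×10⁻⁸×6.40²)]^(1/4) = 99.14 K.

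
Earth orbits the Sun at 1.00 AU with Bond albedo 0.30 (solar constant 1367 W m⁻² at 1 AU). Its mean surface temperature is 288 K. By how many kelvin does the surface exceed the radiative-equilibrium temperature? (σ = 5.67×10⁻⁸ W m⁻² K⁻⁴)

ΔT ≈ 33.1 K

S = 1367/1.00² = 1367 W m⁻².
T_eq = [S(1−A)/(4σ)]^(1/4) = [1367×0.70/(4×5.67×10⁻⁸)]^(1/4) = 254.9 K.
ΔT = T_surf − T_eq = 288 − 254.9.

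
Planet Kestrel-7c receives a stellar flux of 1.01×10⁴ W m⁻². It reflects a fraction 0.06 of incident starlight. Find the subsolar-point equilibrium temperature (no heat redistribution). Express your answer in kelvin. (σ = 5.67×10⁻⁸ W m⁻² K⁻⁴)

T_ss ≈ 640 K

At the subsolar point the surface absorbs S(1−A) and emits σT⁴ per unit area — no factor of 4, since only the local patch is in balance.
T = [1.01×10⁴ × 0.94 / 5.67×10⁻⁸]^(1/4) = (1.67×10¹¹)^(1/4) = 640 K.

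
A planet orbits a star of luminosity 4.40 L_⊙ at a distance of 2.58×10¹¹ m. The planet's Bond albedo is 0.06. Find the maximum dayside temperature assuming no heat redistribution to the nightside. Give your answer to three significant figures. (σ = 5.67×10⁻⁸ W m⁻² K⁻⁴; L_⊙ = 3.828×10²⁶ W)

L = 4.40 × 3.828×10²⁶ = 1.68×10²⁷ W.
Flux: S = L/(4πd²) = 1.68×10²⁷/(4π×(2.58×10¹¹)²) = 2010 W m⁻².
With no redistribution each surface element balances locally: S(1−A) = σT⁴.
T = [2010 × 0.94 / 5.67×10⁻⁸]^(1/4) = (3.34×10¹⁰)^(1/4) = 427 K.

T_ss ≈ 427 K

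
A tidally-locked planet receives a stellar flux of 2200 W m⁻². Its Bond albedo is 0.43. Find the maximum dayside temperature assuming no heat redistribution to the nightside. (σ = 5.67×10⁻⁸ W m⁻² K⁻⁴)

T_ss ≈ 386 K

With no redistribution each surface element balances locally: S(1−A) = σT⁴.
T = [2200 × 0.57 / 5.67×10⁻⁸]^(1/4) = (2.21×10¹⁰)^(1/4) = 386 K.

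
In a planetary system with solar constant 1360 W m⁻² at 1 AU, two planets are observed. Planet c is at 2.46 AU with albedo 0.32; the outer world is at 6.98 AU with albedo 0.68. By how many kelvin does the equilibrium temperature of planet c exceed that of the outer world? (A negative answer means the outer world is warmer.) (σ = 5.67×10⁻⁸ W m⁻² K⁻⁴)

T_eq = [S₀(1−A)/(4σd²)]^(1/4), so T ∝ (1−A)^(1/4) / √d.
T₁ = [1360×0.68/(4×5.67×10⁻⁸×2.46²)]^(1/4) = 161.11 K.
T₂ = [1360×0.32/(4×5.67×10⁻⁸×6.98²)]^(1/4) = 79.22 K.

ΔT ≈ 81.9 K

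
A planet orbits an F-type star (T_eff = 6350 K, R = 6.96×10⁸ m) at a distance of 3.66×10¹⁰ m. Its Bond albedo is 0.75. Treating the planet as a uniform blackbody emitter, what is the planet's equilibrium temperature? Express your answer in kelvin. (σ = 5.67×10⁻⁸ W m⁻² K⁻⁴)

T_eq ≈ 438 K

L = 4πR_⋆²σT_⋆⁴ = 4π(6.96×10⁸)² × 5.67×10⁻⁸ × (6350)⁴ = 5.61×10²⁶ W.
S = L/(4πd²) = 3.33×10⁴ W m⁻².
Energy balance: absorbed = emitted ⇒ πR²·S(1−A) = 4πR²·σT_eq⁴, so T_eq⁴ = S(1−A)/(4σ).
T_eq = [3.33×10⁴ × 0.25 / (4 × 5.67×10⁻⁸)]^(1/4) = (3.67×10¹⁰)^(1/4) = 438 K.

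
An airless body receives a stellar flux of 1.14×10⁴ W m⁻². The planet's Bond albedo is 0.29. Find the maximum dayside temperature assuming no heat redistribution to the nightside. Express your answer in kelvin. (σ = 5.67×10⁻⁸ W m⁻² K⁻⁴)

T_ss ≈ 615 K

With no redistribution each surface element balances locally: S(1−A) = σT⁴.
T = [1.14×10⁴ × 0.71 / 5.67×10⁻⁸]^(1/4) = (1.43×10¹¹)^(1/4) = 615 K.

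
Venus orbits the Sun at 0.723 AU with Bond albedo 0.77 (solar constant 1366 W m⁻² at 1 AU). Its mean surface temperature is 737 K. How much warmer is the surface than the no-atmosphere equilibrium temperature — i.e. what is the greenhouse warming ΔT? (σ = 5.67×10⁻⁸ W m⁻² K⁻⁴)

ΔT ≈ 510.1 K

S = 1366/0.723² = 2613 W m⁻².
T_eq = [S(1−A)/(4σ)]^(1/4) = [2613×0.23/(4×5.67×10⁻⁸)]^(1/4) = 226.9 K.
ΔT = T_surf − T_eq = 737 − 226.9.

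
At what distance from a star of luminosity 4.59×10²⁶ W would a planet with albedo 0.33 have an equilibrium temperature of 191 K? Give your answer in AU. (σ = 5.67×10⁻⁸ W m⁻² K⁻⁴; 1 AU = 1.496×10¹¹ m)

From T_eq⁴ = L(1−A)/(16πσd²): d = √[L(1−A)/(16πσT_eq⁴)].
d = √[4.59×10²⁶ × 0.67 / (16π × 5.67×10⁻⁸ × (191)⁴)] = 2.85×10¹¹ m = 1.90 AU.

d ≈ 1.90 AU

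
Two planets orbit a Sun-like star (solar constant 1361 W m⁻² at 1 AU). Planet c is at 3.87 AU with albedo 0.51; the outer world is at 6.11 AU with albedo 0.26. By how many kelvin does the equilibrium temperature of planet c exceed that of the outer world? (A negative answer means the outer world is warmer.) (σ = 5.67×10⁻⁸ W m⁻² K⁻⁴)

ΔT ≈ 13.9 K

T_eq = [S₀(1−A)/(4σd²)]^(1/4), so T ∝ (1−A)^(1/4) / √d.
T₁ = [1361×0.49/(4×5.67×10⁻⁸×3.87²)]^(1/4) = 118.37 K.
T₂ = [1361×0.74/(4×5.67×10⁻⁸×6.11²)]^(1/4) = 104.43 K.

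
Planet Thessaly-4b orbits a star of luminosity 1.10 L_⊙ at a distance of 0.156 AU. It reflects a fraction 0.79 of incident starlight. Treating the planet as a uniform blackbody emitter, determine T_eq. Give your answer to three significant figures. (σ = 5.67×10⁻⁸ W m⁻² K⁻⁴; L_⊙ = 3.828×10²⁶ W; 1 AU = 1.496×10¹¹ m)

T_eq ≈ 489 K

d = 0.156 AU = 2.33×10¹⁰ m.
L = 1.10 × 3.828×10²⁶ = 4.21×10²⁶ W.
Flux: S = L/(4πd²) = 4.21×10²⁶/(4π×(2.33×10¹⁰)²) = 6.15×10⁴ W m⁻².
Energy balance: absorbed = emitted ⇒ πR²·S(1−A) = 4πR²·σT_eq⁴, so T_eq⁴ = S(1−A)/(4σ).
T_eq = [6.15×10⁴ × 0.21 / (4 × 5.67×10⁻⁸)]^(1/4) = (5.70×10¹⁰)^(1/4) = 489 K.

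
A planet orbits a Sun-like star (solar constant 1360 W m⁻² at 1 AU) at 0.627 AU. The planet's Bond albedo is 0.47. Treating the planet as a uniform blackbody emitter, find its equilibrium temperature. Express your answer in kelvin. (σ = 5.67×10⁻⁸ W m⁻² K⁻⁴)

Flux at 0.627 AU: S = 1360/0.627² = 3460 W m⁻².
Energy balance: absorbed = emitted ⇒ πR²·S(1−A) = 4πR²·σT_eq⁴, so T_eq⁴ = S(1−A)/(4σ).
T_eq = [3460 × 0.53 / (4 × 5.67×10⁻⁸)]^(1/4) = (8.08×10⁹)^(1/4) = 300 K.

T_eq ≈ 300 K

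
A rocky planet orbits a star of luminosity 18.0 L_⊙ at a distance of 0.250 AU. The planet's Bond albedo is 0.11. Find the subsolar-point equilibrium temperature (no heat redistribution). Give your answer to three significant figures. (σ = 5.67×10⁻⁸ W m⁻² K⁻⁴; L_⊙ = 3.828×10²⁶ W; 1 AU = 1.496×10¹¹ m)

d = 0.250 AU = 3.74×10¹⁰ m.
L = 18.0 × 3.828×10²⁶ = 6.89×10²⁷ W.
Flux: S = L/(4πd²) = 6.89×10²⁷/(4π×(3.74×10¹⁰)²) = 3.92×10⁵ W m⁻².
At the subsolar point the surface absorbs S(1−A) and emits σT⁴ per unit area — no factor of 4, since only the local patch is in balance.
T = [3.92×10⁵ × 0.89 / 5.67×10⁻⁸]^(1/4) = (6.15×10¹²)^(1/4) = 1570 K.

T_ss ≈ 1570 K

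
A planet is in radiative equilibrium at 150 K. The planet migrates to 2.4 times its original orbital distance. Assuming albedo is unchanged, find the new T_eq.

T_eq ≈ 96.8 K

T_eq ∝ L^(1/4) · d^(−1/2).
T′ = 150 / 2.4^(1/2) = 96.8 K.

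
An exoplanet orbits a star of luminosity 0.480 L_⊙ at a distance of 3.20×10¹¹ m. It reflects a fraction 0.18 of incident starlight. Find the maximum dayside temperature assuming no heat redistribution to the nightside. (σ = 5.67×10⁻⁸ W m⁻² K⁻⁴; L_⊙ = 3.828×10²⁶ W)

L = 0.480 × 3.828×10²⁶ = 1.84×10²⁶ W.
Flux: S = L/(4πd²) = 1.84×10²⁶/(4π×(3.20×10¹¹)²) = 143 W m⁻².
With no redistribution each surface element balances locally: S(1−A) = σT⁴.
T = [143 × 0.82 / 5.67×10⁻⁸]^(1/4) = (2.07×10⁹)^(1/4) = 213 K.

T_ss ≈ 213 K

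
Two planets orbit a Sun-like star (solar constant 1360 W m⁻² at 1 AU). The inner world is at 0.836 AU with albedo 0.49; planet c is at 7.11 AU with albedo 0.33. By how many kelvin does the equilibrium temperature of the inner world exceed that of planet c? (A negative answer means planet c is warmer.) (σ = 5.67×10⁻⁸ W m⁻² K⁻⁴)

T_eq = [S₀(1−A)/(4σd²)]^(1/4), so T ∝ (1−A)^(1/4) / √d.
T₁ = [1360×0.51/(4×5.67×10⁻⁸×0.836²)]^(1/4) = 257.20 K.
T₂ = [1360×0.67/(4×5.67×10⁻⁸×7.11²)]^(1/4) = 94.42 K.

ΔT ≈ 162.8 K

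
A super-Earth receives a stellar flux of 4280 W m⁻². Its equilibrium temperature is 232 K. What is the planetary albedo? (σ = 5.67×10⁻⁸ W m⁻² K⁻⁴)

From T_eq⁴ = S(1−A)/(4σ): 1−A = 4σT_eq⁴/S.
1−A = 4 × 5.67×10⁻⁸ × (232)⁴ / 4280 = 0.154.

A ≈ 0.85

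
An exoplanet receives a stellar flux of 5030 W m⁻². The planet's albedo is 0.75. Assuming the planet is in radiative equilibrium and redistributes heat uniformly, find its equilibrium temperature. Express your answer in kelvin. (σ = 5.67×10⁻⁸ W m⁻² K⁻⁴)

Energy balance: absorbed = emitted ⇒ πR²·S(1−A) = 4πR²·σT_eq⁴, so T_eq⁴ = S(1−A)/(4σ).
T_eq = [5030 × 0.25 / (4 × 5.67×10⁻⁸)]^(1/4) = (5.54×10⁹)^(1/4) = 273 K.

T_eq ≈ 273 K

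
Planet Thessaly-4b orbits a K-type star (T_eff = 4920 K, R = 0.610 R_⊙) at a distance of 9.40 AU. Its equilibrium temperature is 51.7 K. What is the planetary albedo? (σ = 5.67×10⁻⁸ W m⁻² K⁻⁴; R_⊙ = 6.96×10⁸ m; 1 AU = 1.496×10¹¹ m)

A ≈ 0.46

R_⋆ = 0.610 × 6.96×10⁸ = 4.25×10⁸ m.
d = 9.40 AU = 1.41×10¹² m.
L = 4πR_⋆²σT_⋆⁴ = 4π(4.25×10⁸)² × 5.67×10⁻⁸ × (4920)⁴ = 7.53×10²⁵ W.
S = L/(4πd²) = 3.03 W m⁻².
From T_eq⁴ = S(1−A)/(4σ): 1−A = 4σT_eq⁴/S.
1−A = 4 × 5.67×10⁻⁸ × (51.7)⁴ / 3.03 = 0.535.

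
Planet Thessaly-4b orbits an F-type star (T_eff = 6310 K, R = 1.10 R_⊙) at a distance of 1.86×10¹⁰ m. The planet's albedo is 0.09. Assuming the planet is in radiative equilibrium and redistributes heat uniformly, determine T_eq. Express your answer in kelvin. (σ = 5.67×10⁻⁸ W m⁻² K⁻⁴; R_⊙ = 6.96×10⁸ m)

R_⋆ = 1.10 × 6.96×10⁸ = 7.66×10⁸ m.
L = 4πR_⋆²σT_⋆⁴ = 4π(7.66×10⁸)² × 5.67×10⁻⁸ × (6310)⁴ = 6.62×10²⁶ W.
S = L/(4πd²) = 1.52×10⁵ W m⁻².
Energy balance: absorbed = emitted ⇒ πR²·S(1−A) = 4πR²·σT_eq⁴, so T_eq⁴ = S(1−A)/(4σ).
T_eq = [1.52×10⁵ × 0.91 / (4 × 5.67×10⁻⁸)]^(1/4) = (6.11×10¹¹)^(1/4) = 884 K.

T_eq ≈ 884 K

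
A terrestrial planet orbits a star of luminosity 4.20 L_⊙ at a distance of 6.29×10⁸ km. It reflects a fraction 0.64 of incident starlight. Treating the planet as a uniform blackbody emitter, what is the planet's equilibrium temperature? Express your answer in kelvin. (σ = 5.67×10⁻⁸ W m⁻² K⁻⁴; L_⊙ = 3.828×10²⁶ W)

T_eq ≈ 151 K

d = 6.29×10⁸ km = 6.29×10¹¹ m.
L = 4.20 × 3.828×10²⁶ = 1.61×10²⁷ W.
Flux: S = L/(4πd²) = 1.61×10²⁷/(4π×(6.29×10¹¹)²) = 323 W m⁻².
Energy balance: absorbed = emitted ⇒ πR²·S(1−A) = 4πR²·σT_eq⁴, so T_eq⁴ = S(1−A)/(4σ).
T_eq = [323 × 0.36 / (4 × 5.67×10⁻⁸)]^(1/4) = (5.13×10⁸)^(1/4) = 151 K.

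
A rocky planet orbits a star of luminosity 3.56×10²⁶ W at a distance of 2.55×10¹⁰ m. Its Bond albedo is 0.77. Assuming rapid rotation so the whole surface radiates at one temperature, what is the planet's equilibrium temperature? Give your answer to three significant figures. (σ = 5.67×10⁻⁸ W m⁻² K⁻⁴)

T_eq ≈ 458 K

Flux: S = L/(4πd²) = 3.56×10²⁶/(4π×(2.55×10¹⁰)²) = 4.36×10⁴ W m⁻².
Energy balance: absorbed = emitted ⇒ πR²·S(1−A) = 4πR²·σT_eq⁴, so T_eq⁴ = S(1−A)/(4σ).
T_eq = [4.36×10⁴ × 0.23 / (4 × 5.67×10⁻⁸)]^(1/4) = (4.42×10¹⁰)^(1/4) = 458 K.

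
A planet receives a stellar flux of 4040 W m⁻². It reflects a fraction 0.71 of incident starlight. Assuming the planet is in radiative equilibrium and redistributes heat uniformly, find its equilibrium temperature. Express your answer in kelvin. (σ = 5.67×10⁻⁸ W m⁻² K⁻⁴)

T_eq ≈ 268 K

Energy balance: absorbed = emitted ⇒ πR²·S(1−A) = 4πR²·σT_eq⁴, so T_eq⁴ = S(1−A)/(4σ).
T_eq = [4040 × 0.29 / (4 × 5.67×10⁻⁸)]^(1/4) = (5.17×10⁹)^(1/4) = 268 K.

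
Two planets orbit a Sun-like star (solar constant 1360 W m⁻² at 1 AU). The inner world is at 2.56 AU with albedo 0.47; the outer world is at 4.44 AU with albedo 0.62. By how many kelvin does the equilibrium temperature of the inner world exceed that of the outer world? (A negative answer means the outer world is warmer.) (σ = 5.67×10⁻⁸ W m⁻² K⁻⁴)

T_eq = [S₀(1−A)/(4σd²)]^(1/4), so T ∝ (1−A)^(1/4) / √d.
T₁ = [1360×0.53/(4×5.67×10⁻⁸×2.56²)]^(1/4) = 148.40 K.
T₂ = [1360×0.38/(4×5.67×10⁻⁸×4.44²)]^(1/4) = 103.69 K.

ΔT ≈ 44.7 K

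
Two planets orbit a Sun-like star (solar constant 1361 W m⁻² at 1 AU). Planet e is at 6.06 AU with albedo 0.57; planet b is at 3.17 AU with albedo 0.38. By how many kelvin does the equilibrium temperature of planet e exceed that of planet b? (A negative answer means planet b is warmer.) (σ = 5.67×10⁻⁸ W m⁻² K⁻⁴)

T_eq = [S₀(1−A)/(4σd²)]^(1/4), so T ∝ (1−A)^(1/4) / √d.
T₁ = [1361×0.43/(4×5.67×10⁻⁸×6.06²)]^(1/4) = 91.56 K.
T₂ = [1361×0.62/(4×5.67×10⁻⁸×3.17²)]^(1/4) = 138.71 K.

ΔT ≈ -47.2 K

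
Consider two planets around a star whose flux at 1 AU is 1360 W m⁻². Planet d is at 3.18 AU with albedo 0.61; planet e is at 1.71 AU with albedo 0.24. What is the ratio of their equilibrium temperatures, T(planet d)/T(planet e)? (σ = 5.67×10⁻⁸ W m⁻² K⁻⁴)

T_eq = [S₀(1−A)/(4σd²)]^(1/4), so T ∝ (1−A)^(1/4) / √d.
T₁ = [1360×0.39/(4×5.67×10⁻⁸×3.18²)]^(1/4) = 123.32 K.
T₂ = [1360×0.76/(4×5.67×10⁻⁸×1.71²)]^(1/4) = 198.69 K.

T₁/T₂ ≈ 0.621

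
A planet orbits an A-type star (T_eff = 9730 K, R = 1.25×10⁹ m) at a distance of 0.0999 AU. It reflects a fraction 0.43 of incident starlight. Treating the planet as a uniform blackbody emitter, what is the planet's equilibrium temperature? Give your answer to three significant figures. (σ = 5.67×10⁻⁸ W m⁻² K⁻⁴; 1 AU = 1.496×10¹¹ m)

T_eq ≈ 1730 K

d = 0.0999 AU = 1.49×10¹⁰ m.
L = 4πR_⋆²σT_⋆⁴ = 4π(1.25×10⁹)² × 5.67×10⁻⁸ × (9730)⁴ = 9.98×10²⁷ W.
S = L/(4πd²) = 3.56×10⁶ W m⁻².
Energy balance: absorbed = emitted ⇒ πR²·S(1−A) = 4πR²·σT_eq⁴, so T_eq⁴ = S(1−A)/(4σ).
T_eq = [3.56×10⁶ × 0.57 / (4 × 5.67×10⁻⁸)]^(1/4) = (8.93×10¹²)^(1/4) = 1730 K.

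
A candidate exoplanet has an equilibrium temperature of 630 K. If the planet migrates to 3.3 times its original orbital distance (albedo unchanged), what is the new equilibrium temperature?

T_eq ∝ L^(1/4) · d^(−1/2).
T′ = 630 / 3.3^(1/2) = 347 K.

T_eq ≈ 347 K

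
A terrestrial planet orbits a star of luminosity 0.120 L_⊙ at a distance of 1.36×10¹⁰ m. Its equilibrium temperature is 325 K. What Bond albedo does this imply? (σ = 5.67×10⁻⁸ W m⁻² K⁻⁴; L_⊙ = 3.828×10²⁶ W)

L = 0.120 × 3.828×10²⁶ = 4.59×10²⁵ W.
Flux: S = L/(4πd²) = 4.59×10²⁵/(4π×(1.36×10¹⁰)²) = 1.98×10⁴ W m⁻².
From T_eq⁴ = S(1−A)/(4σ): 1−A = 4σT_eq⁴/S.
1−A = 4 × 5.67×10⁻⁸ × (325)⁴ / 1.98×10⁴ = 0.128.

A ≈ 0.87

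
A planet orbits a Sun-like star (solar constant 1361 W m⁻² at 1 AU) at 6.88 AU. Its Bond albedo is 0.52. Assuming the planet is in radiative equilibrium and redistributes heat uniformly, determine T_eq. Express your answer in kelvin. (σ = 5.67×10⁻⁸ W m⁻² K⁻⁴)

T_eq ≈ 88.3 K

Flux at 6.88 AU: S = 1361/6.88² = 28.8 W m⁻².
Energy balance: absorbed = emitted ⇒ πR²·S(1−A) = 4πR²·σT_eq⁴, so T_eq⁴ = S(1−A)/(4σ).
T_eq = [28.8 × 0.48 / (4 × 5.67×10⁻⁸)]^(1/4) = (6.09×10⁷)^(1/4) = 88.3 K.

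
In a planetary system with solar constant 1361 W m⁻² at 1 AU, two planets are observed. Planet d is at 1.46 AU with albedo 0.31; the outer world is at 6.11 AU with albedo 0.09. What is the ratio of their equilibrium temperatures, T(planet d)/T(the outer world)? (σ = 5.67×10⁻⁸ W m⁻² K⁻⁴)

T₁/T₂ ≈ 1.909

T_eq = [S₀(1−A)/(4σd²)]^(1/4), so T ∝ (1−A)^(1/4) / √d.
T₁ = [1361×0.69/(4×5.67×10⁻⁸×1.46²)]^(1/4) = 209.94 K.
T₂ = [1361×0.91/(4×5.67×10⁻⁸×6.11²)]^(1/4) = 109.97 K.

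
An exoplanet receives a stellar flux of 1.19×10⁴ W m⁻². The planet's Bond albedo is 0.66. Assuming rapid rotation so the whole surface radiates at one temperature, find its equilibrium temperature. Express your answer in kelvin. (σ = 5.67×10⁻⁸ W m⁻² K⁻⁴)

T_eq ≈ 365 K

Energy balance: absorbed = emitted ⇒ πR²·S(1−A) = 4πR²·σT_eq⁴, so T_eq⁴ = S(1−A)/(4σ).
T_eq = [1.19×10⁴ × 0.34 / (4 × 5.67×10⁻⁸)]^(1/4) = (1.78×10¹⁰)^(1/4) = 365 K.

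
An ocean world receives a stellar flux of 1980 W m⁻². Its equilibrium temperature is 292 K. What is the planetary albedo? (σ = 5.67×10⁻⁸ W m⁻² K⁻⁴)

A ≈ 0.17

From T_eq⁴ = S(1−A)/(4σ): 1−A = 4σT_eq⁴/S.
1−A = 4 × 5.67×10⁻⁸ × (292)⁴ / 1980 = 0.833.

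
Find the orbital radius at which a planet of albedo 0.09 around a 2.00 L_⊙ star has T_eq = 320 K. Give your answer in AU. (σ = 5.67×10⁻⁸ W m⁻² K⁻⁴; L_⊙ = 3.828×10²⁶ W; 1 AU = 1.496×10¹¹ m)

L = 2.00 × 3.828×10²⁶ = 7.66×10²⁶ W.
From T_eq⁴ = L(1−A)/(16πσd²): d = √[L(1−A)/(16πσT_eq⁴)].
d = √[7.66×10²⁶ × 0.91 / (16π × 5.67×10⁻⁸ × (320)⁴)] = 1.53×10¹¹ m = 1.02 AU.

d ≈ 1.02 AU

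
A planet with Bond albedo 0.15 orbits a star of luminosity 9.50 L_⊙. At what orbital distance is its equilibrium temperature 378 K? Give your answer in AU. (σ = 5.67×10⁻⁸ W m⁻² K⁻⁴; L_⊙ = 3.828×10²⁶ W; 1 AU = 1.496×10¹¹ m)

L = 9.50 × 3.828×10²⁶ = 3.64×10²⁷ W.
From T_eq⁴ = L(1−A)/(16πσd²): d = √[L(1−A)/(16πσT_eq⁴)].
d = √[3.64×10²⁷ × 0.85 / (16π × 5.67×10⁻⁸ × (378)⁴)] = 2.30×10¹¹ m = 1.54 AU.

d ≈ 1.54 AU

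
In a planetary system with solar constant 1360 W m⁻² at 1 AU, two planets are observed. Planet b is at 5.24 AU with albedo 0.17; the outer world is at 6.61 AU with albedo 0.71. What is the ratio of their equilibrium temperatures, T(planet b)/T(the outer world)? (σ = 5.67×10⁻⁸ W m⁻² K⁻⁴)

T_eq = [S₀(1−A)/(4σd²)]^(1/4), so T ∝ (1−A)^(1/4) / √d.
T₁ = [1360×0.83/(4×5.67×10⁻⁸×5.24²)]^(1/4) = 116.03 K.
T₂ = [1360×0.29/(4×5.67×10⁻⁸×6.61²)]^(1/4) = 79.43 K.

T₁/T₂ ≈ 1.461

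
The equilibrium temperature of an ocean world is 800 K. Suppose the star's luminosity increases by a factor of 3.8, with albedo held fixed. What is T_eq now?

T_eq ∝ L^(1/4) · d^(−1/2).
T′ = 800 × 3.8^(1/4) = 1120 K.

T_eq ≈ 1120 K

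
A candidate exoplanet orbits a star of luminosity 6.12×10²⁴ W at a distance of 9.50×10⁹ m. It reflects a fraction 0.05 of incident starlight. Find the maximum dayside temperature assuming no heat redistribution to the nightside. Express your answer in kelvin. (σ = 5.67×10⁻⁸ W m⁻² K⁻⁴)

T_ss ≈ 548 K

Flux: S = L/(4πd²) = 6.12×10²⁴/(4π×(9.50×10⁹)²) = 5400 W m⁻².
With no redistribution each surface element balances locally: S(1−A) = σT⁴.
T = [5400 × 0.95 / 5.67×10⁻⁸]^(1/4) = (9.04×10¹⁰)^(1/4) = 548 K.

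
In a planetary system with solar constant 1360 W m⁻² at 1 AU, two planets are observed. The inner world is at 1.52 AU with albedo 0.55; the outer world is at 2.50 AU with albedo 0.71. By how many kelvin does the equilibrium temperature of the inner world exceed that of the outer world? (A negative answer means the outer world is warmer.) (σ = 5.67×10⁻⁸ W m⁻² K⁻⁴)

ΔT ≈ 55.7 K

T_eq = [S₀(1−A)/(4σd²)]^(1/4), so T ∝ (1−A)^(1/4) / √d.
T₁ = [1360×0.45/(4×5.67×10⁻⁸×1.52²)]^(1/4) = 184.87 K.
T₂ = [1360×0.29/(4×5.67×10⁻⁸×2.50²)]^(1/4) = 129.15 K.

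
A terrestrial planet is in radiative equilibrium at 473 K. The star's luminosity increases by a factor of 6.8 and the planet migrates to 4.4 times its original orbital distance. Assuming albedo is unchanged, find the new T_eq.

T_eq ∝ L^(1/4) · d^(−1/2).
T′ = 473 × 6.8^(1/4) / 4.4^(1/2) = 364 K.

T_eq ≈ 364 K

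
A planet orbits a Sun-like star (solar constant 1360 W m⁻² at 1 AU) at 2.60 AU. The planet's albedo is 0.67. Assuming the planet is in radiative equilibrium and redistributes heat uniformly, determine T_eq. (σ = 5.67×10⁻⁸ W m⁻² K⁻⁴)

T_eq ≈ 131 K

Flux at 2.60 AU: S = 1360/2.60² = 201 W m⁻².
Energy balance: absorbed = emitted ⇒ πR²·S(1−A) = 4πR²·σT_eq⁴, so T_eq⁴ = S(1−A)/(4σ).
T_eq = [201 × 0.33 / (4 × 5.67×10⁻⁸)]^(1/4) = (2.93×10⁸)^(1/4) = 131 K.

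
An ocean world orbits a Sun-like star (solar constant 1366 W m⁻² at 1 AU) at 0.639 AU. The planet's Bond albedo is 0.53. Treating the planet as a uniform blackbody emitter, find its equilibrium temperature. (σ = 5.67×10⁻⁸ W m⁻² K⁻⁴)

T_eq ≈ 289 K

Flux at 0.639 AU: S = 1366/0.639² = 3350 W m⁻².
Energy balance: absorbed = emitted ⇒ πR²·S(1−A) = 4πR²·σT_eq⁴, so T_eq⁴ = S(1−A)/(4σ).
T_eq = [3350 × 0.47 / (4 × 5.67×10⁻⁸)]^(1/4) = (6.93×10⁹)^(1/4) = 289 K.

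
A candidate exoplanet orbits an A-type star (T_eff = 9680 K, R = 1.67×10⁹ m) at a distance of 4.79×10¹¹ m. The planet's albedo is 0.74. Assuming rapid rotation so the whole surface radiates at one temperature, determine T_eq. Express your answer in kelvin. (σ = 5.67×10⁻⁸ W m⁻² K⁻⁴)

T_eq ≈ 289 K

L = 4πR_⋆²σT_⋆⁴ = 4π(1.67×10⁹)² × 5.67×10⁻⁸ × (9680)⁴ = 1.74×10²⁸ W.
S = L/(4πd²) = 6050 W m⁻².
Energy balance: absorbed = emitted ⇒ πR²·S(1−A) = 4πR²·σT_eq⁴, so T_eq⁴ = S(1−A)/(4σ).
T_eq = [6050 × 0.26 / (4 × 5.67×10⁻⁸)]^(1/4) = (6.94×10⁹)^(1/4) = 289 K.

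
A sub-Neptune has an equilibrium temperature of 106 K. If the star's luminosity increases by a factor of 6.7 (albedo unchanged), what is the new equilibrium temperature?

T_eq ≈ 171 K

T_eq ∝ L^(1/4) · d^(−1/2).
T′ = 106 × 6.7^(1/4) = 171 K.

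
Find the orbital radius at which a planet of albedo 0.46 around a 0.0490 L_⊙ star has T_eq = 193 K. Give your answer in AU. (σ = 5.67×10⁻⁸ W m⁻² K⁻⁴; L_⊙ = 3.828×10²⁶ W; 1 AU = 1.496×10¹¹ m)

L = 0.0490 × 3.828×10²⁶ = 1.88×10²⁵ W.
From T_eq⁴ = L(1−A)/(16πσd²): d = √[L(1−A)/(16πσT_eq⁴)].
d = √[1.88×10²⁵ × 0.54 / (16π × 5.67×10⁻⁸ × (193)⁴)] = 5.06×10¹⁰ m = 0.338 AU.

d ≈ 0.338 AU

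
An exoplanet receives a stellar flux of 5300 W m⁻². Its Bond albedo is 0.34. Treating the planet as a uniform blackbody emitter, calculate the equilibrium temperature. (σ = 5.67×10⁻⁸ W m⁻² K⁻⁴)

Energy balance: absorbed = emitted ⇒ πR²·S(1−A) = 4πR²·σT_eq⁴, so T_eq⁴ = S(1−A)/(4σ).
T_eq = [5300 × 0.66 / (4 × 5.67×10⁻⁸)]^(1/4) = (1.54×10¹⁰)^(1/4) = 352 K.

T_eq ≈ 352 K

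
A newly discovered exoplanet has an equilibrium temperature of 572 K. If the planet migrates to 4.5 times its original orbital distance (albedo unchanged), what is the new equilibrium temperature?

T_eq ≈ 270 K

T_eq ∝ L^(1/4) · d^(−1/2).
T′ = 572 / 4.5^(1/2) = 270 K.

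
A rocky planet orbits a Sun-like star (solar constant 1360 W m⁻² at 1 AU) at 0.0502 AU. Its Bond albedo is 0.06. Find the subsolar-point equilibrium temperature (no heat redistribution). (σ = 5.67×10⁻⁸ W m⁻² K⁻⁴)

T_ss ≈ 1730 K

Flux at 0.0502 AU: S = 1360/0.0502² = 5.40×10⁵ W m⁻².
At the subsolar point the surface absorbs S(1−A) and emits σT⁴ per unit area — no factor of 4, since only the local patch is in balance.
T = [5.40×10⁵ × 0.94 / 5.67×10⁻⁸]^(1/4) = (8.95×10¹²)^(1/4) = 1730 K.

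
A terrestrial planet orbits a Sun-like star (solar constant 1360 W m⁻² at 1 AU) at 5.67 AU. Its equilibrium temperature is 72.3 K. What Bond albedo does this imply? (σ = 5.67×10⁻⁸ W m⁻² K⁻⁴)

Flux at 5.67 AU: S = 1360/5.67² = 42.3 W m⁻².
From T_eq⁴ = S(1−A)/(4σ): 1−A = 4σT_eq⁴/S.
1−A = 4 × 5.67×10⁻⁸ × (72.3)⁴ / 42.3 = 0.146.

A ≈ 0.85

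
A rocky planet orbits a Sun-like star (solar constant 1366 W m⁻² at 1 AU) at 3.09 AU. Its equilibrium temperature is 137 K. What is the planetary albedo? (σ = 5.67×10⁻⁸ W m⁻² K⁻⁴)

Flux at 3.09 AU: S = 1366/3.09² = 143 W m⁻².
From T_eq⁴ = S(1−A)/(4σ): 1−A = 4σT_eq⁴/S.
1−A = 4 × 5.67×10⁻⁸ × (137)⁴ / 143 = 0.558.

A ≈ 0.44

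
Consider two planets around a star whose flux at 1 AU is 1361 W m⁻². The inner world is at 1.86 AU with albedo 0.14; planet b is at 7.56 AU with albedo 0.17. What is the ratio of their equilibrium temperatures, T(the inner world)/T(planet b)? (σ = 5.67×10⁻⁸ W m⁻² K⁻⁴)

T₁/T₂ ≈ 2.034

T_eq = [S₀(1−A)/(4σd²)]^(1/4), so T ∝ (1−A)^(1/4) / √d.
T₁ = [1361×0.86/(4×5.67×10⁻⁸×1.86²)]^(1/4) = 196.53 K.
T₂ = [1361×0.83/(4×5.67×10⁻⁸×7.56²)]^(1/4) = 96.62 K.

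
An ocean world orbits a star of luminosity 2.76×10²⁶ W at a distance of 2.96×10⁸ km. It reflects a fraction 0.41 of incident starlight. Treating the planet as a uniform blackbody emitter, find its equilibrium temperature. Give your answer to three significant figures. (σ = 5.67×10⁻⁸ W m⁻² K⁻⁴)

d = 2.96×10⁸ km = 2.96×10¹¹ m.
Flux: S = L/(4πd²) = 2.76×10²⁶/(4π×(2.96×10¹¹)²) = 251 W m⁻².
Energy balance: absorbed = emitted ⇒ πR²·S(1−A) = 4πR²·σT_eq⁴, so T_eq⁴ = S(1−A)/(4σ).
T_eq = [251 × 0.59 / (4 × 5.67×10⁻⁸)]^(1/4) = (6.52×10⁸)^(1/4) = 160 K.

T_eq ≈ 160 K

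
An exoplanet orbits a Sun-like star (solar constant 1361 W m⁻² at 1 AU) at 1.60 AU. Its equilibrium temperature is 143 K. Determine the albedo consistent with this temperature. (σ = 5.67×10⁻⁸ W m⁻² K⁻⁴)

A ≈ 0.82

Flux at 1.60 AU: S = 1361/1.60² = 532 W m⁻².
From T_eq⁴ = S(1−A)/(4σ): 1−A = 4σT_eq⁴/S.
1−A = 4 × 5.67×10⁻⁸ × (143)⁴ / 532 = 0.178.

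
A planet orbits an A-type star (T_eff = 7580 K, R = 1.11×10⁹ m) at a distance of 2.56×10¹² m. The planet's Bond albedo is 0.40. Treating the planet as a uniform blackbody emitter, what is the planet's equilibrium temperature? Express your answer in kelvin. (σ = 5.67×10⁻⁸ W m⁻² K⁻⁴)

T_eq ≈ 98.2 K

L = 4πR_⋆²σT_⋆⁴ = 4π(1.11×10⁹)² × 5.67×10⁻⁸ × (7580)⁴ = 2.90×10²⁷ W.
S = L/(4πd²) = 35.2 W m⁻².
Energy balance: absorbed = emitted ⇒ πR²·S(1−A) = 4πR²·σT_eq⁴, so T_eq⁴ = S(1−A)/(4σ).
T_eq = [35.2 × 0.60 / (4 × 5.67×10⁻⁸)]^(1/4) = (9.31×10⁷)^(1/4) = 98.2 K.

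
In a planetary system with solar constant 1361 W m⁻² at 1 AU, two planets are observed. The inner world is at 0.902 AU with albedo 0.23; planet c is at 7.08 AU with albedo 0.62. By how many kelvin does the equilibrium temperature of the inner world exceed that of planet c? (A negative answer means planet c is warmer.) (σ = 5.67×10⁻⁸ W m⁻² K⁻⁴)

ΔT ≈ 192.4 K

T_eq = [S₀(1−A)/(4σd²)]^(1/4), so T ∝ (1−A)^(1/4) / √d.
T₁ = [1361×0.77/(4×5.67×10⁻⁸×0.902²)]^(1/4) = 274.52 K.
T₂ = [1361×0.38/(4×5.67×10⁻⁸×7.08²)]^(1/4) = 82.13 K.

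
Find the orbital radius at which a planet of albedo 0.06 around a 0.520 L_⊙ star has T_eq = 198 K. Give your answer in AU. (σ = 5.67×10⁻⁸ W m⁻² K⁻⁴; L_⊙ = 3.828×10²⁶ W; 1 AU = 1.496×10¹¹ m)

d ≈ 1.38 AU

L = 0.520 × 3.828×10²⁶ = 1.99×10²⁶ W.
From T_eq⁴ = L(1−A)/(16πσd²): d = √[L(1−A)/(16πσT_eq⁴)].
d = √[1.99×10²⁶ × 0.94 / (16π × 5.67×10⁻⁸ × (198)⁴)] = 2.07×10¹¹ m = 1.38 AU.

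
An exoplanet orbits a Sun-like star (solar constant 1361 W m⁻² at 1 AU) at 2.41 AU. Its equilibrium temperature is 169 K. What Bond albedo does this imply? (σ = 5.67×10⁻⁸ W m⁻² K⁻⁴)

Flux at 2.41 AU: S = 1361/2.41² = 234 W m⁻².
From T_eq⁴ = S(1−A)/(4σ): 1−A = 4σT_eq⁴/S.
1−A = 4 × 5.67×10⁻⁸ × (169)⁴ / 234 = 0.790.

A ≈ 0.21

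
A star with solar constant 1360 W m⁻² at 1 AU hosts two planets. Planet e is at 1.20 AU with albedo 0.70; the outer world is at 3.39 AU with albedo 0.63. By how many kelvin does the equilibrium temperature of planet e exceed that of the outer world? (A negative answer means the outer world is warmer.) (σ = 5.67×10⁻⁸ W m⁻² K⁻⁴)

T_eq = [S₀(1−A)/(4σd²)]^(1/4), so T ∝ (1−A)^(1/4) / √d.
T₁ = [1360×0.30/(4×5.67×10⁻⁸×1.20²)]^(1/4) = 188.00 K.
T₂ = [1360×0.37/(4×5.67×10⁻⁸×3.39²)]^(1/4) = 117.88 K.

ΔT ≈ 70.1 K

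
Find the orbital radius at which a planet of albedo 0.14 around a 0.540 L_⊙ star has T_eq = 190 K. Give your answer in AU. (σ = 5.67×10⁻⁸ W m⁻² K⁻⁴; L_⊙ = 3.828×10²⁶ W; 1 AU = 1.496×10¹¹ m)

d ≈ 1.46 AU

L = 0.540 × 3.828×10²⁶ = 2.07×10²⁶ W.
From T_eq⁴ = L(1−A)/(16πσd²): d = √[L(1−A)/(16πσT_eq⁴)].
d = √[2.07×10²⁶ × 0.86 / (16π × 5.67×10⁻⁸ × (190)⁴)] = 2.19×10¹¹ m = 1.46 AU.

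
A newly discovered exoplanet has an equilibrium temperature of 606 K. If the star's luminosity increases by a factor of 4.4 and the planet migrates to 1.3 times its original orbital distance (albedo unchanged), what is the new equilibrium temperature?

T_eq ≈ 770 K

T_eq ∝ L^(1/4) · d^(−1/2).
T′ = 606 × 4.4^(1/4) / 1.3^(1/2) = 770 K.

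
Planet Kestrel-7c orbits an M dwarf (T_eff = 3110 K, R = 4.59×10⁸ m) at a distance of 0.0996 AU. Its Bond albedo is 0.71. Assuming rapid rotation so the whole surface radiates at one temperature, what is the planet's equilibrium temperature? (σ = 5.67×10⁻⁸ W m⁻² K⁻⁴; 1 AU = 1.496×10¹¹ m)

d = 0.0996 AU = 1.49×10¹⁰ m.
L = 4πR_⋆²σT_⋆⁴ = 4π(4.59×10⁸)² × 5.67×10⁻⁸ × (3110)⁴ = 1.40×10²⁵ W.
S = L/(4πd²) = 5030 W m⁻².
Energy balance: absorbed = emitted ⇒ πR²·S(1−A) = 4πR²·σT_eq⁴, so T_eq⁴ = S(1−A)/(4σ).
T_eq = [5030 × 0.29 / (4 × 5.67×10⁻⁸)]^(1/4) = (6.44×10⁹)^(1/4) = 283 K.

T_eq ≈ 283 K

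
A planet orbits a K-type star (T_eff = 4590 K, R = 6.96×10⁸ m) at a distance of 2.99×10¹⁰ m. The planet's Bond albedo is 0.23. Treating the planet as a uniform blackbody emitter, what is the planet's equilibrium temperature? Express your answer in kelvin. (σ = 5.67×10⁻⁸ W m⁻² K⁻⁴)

L = 4πR_⋆²σT_⋆⁴ = 4π(6.96×10⁸)² × 5.67×10⁻⁸ × (4590)⁴ = 1.53×10²⁶ W.
S = L/(4πd²) = 1.36×10⁴ W m⁻².
Energy balance: absorbed = emitted ⇒ πR²·S(1−A) = 4πR²·σT_eq⁴, so T_eq⁴ = S(1−A)/(4σ).
T_eq = [1.36×10⁴ × 0.77 / (4 × 5.67×10⁻⁸)]^(1/4) = (4.63×10¹⁰)^(1/4) = 464 K.

T_eq ≈ 464 K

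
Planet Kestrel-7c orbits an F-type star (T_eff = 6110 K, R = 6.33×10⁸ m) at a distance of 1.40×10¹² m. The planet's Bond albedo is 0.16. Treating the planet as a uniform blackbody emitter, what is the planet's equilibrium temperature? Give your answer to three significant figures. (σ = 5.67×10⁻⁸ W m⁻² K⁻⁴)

T_eq ≈ 87.9 K

L = 4πR_⋆²σT_⋆⁴ = 4π(6.33×10⁸)² × 5.67×10⁻⁸ × (6110)⁴ = 3.98×10²⁶ W.
S = L/(4πd²) = 16.2 W m⁻².
Energy balance: absorbed = emitted ⇒ πR²·S(1−A) = 4πR²·σT_eq⁴, so T_eq⁴ = S(1−A)/(4σ).
T_eq = [16.2 × 0.84 / (4 × 5.67×10⁻⁸)]^(1/4) = (5.98×10⁷)^(1/4) = 87.9 K.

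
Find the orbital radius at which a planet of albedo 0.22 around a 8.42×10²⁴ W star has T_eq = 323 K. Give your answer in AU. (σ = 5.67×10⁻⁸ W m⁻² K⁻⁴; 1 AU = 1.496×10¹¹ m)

From T_eq⁴ = L(1−A)/(16πσd²): d = √[L(1−A)/(16πσT_eq⁴)].
d = √[8.42×10²⁴ × 0.78 / (16π × 5.67×10⁻⁸ × (323)⁴)] = 1.46×10¹⁰ m = 0.0973 AU.

d ≈ 0.0973 AU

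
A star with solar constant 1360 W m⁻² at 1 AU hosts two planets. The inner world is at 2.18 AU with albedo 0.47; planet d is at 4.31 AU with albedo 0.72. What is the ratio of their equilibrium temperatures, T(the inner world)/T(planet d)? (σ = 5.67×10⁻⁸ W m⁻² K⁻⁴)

T₁/T₂ ≈ 1.649

T_eq = [S₀(1−A)/(4σd²)]^(1/4), so T ∝ (1−A)^(1/4) / √d.
T₁ = [1360×0.53/(4×5.67×10⁻⁸×2.18²)]^(1/4) = 160.81 K.
T₂ = [1360×0.28/(4×5.67×10⁻⁸×4.31²)]^(1/4) = 97.50 K.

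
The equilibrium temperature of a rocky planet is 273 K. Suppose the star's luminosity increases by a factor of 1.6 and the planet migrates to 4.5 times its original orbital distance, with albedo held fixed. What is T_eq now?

T_eq ∝ L^(1/4) · d^(−1/2).
T′ = 273 × 1.6^(1/4) / 4.5^(1/2) = 145 K.

T_eq ≈ 145 K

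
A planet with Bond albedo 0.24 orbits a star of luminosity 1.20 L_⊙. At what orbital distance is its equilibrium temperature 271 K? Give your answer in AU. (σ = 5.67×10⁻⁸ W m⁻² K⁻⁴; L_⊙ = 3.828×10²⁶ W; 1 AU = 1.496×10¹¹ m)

L = 1.20 × 3.828×10²⁶ = 4.59×10²⁶ W.
From T_eq⁴ = L(1−A)/(16πσd²): d = √[L(1−A)/(16πσT_eq⁴)].
d = √[4.59×10²⁶ × 0.76 / (16π × 5.67×10⁻⁸ × (271)⁴)] = 1.51×10¹¹ m = 1.01 AU.

d ≈ 1.01 AU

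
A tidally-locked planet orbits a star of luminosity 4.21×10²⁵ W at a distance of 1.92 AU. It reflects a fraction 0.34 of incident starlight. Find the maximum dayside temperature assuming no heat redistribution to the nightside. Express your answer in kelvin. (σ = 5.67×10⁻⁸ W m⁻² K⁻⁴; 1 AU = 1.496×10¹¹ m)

T_ss ≈ 147 K

d = 1.92 AU = 2.87×10¹¹ m.
Flux: S = L/(4πd²) = 4.21×10²⁵/(4π×(2.87×10¹¹)²) = 40.6 W m⁻².
With no redistribution each surface element balances locally: S(1−A) = σT⁴.
T = [40.6 × 0.66 / 5.67×10⁻⁸]^(1/4) = (4.73×10⁸)^(1/4) = 147 K.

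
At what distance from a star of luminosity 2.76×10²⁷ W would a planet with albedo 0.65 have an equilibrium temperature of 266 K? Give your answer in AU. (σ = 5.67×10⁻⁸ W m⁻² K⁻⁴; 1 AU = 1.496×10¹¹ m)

From T_eq⁴ = L(1−A)/(16πσd²): d = √[L(1−A)/(16πσT_eq⁴)].
d = √[2.76×10²⁷ × 0.35 / (16π × 5.67×10⁻⁸ × (266)⁴)] = 2.60×10¹¹ m = 1.74 AU.

d ≈ 1.74 AU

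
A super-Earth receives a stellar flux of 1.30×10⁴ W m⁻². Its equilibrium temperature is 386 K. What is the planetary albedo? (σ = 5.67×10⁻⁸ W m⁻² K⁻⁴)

A ≈ 0.61

From T_eq⁴ = S(1−A)/(4σ): 1−A = 4σT_eq⁴/S.
1−A = 4 × 5.67×10⁻⁸ × (386)⁴ / 1.30×10⁴ = 0.387.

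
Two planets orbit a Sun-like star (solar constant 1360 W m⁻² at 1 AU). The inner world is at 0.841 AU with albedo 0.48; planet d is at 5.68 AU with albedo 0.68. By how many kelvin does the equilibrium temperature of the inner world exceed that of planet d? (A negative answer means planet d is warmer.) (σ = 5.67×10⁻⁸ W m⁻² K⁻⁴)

ΔT ≈ 169.9 K

T_eq = [S₀(1−A)/(4σd²)]^(1/4), so T ∝ (1−A)^(1/4) / √d.
T₁ = [1360×0.52/(4×5.67×10⁻⁸×0.841²)]^(1/4) = 257.68 K.
T₂ = [1360×0.32/(4×5.67×10⁻⁸×5.68²)]^(1/4) = 87.82 K.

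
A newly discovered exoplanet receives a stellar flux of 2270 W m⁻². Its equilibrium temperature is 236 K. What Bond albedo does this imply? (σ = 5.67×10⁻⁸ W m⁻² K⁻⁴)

From T_eq⁴ = S(1−A)/(4σ): 1−A = 4σT_eq⁴/S.
1−A = 4 × 5.67×10⁻⁸ × (236)⁴ / 2270 = 0.310.

A ≈ 0.69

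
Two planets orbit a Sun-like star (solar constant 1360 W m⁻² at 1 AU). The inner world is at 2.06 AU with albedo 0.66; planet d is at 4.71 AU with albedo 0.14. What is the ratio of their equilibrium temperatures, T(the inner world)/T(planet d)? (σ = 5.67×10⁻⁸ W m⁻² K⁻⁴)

T_eq = [S₀(1−A)/(4σd²)]^(1/4), so T ∝ (1−A)^(1/4) / √d.
T₁ = [1360×0.34/(4×5.67×10⁻⁸×2.06²)]^(1/4) = 148.05 K.
T₂ = [1360×0.86/(4×5.67×10⁻⁸×4.71²)]^(1/4) = 123.48 K.

T₁/T₂ ≈ 1.199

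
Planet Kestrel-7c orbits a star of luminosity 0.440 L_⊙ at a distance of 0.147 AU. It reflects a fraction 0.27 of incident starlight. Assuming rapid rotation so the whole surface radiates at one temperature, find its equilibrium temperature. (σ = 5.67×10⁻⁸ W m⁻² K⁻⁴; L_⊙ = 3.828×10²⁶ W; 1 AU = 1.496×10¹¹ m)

T_eq ≈ 547 K

d = 0.147 AU = 2.20×10¹⁰ m.
L = 0.440 × 3.828×10²⁶ = 1.68×10²⁶ W.
Flux: S = L/(4πd²) = 1.68×10²⁶/(4π×(2.20×10¹⁰)²) = 2.77×10⁴ W m⁻².
Energy balance: absorbed = emitted ⇒ πR²·S(1−A) = 4πR²·σT_eq⁴, so T_eq⁴ = S(1−A)/(4σ).
T_eq = [2.77×10⁴ × 0.73 / (4 × 5.67×10⁻⁸)]^(1/4) = (8.92×10¹⁰)^(1/4) = 547 K.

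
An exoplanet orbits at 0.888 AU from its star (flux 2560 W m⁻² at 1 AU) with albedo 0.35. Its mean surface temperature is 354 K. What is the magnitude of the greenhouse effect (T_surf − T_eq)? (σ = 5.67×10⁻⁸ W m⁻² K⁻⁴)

ΔT ≈ 43.4 K

S = 2560/0.888² = 3246 W m⁻².
T_eq = [S(1−A)/(4σ)]^(1/4) = [3246×0.65/(4×5.67×10⁻⁸)]^(1/4) = 310.6 K.
ΔT = T_surf − T_eq = 354 − 310.6.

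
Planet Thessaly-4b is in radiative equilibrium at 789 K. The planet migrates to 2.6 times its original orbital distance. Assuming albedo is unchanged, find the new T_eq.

T_eq ≈ 489 K

T_eq ∝ L^(1/4) · d^(−1/2).
T′ = 789 / 2.6^(1/2) = 489 K.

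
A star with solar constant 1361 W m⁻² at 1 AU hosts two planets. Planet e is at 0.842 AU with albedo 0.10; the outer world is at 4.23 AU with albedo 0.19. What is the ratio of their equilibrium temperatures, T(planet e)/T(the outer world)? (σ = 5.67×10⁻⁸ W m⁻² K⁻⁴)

T₁/T₂ ≈ 2.301

T_eq = [S₀(1−A)/(4σd²)]^(1/4), so T ∝ (1−A)^(1/4) / √d.
T₁ = [1361×0.90/(4×5.67×10⁻⁸×0.842²)]^(1/4) = 295.43 K.
T₂ = [1361×0.81/(4×5.67×10⁻⁸×4.23²)]^(1/4) = 128.38 K.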